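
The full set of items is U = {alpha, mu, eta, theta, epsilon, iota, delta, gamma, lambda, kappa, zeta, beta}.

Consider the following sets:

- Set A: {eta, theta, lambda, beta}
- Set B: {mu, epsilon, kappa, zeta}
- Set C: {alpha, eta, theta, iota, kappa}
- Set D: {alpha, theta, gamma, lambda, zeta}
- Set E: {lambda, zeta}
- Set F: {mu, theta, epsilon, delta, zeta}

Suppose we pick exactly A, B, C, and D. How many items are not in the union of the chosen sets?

1

Union of A, B, C, D = {alpha, mu, eta, theta, epsilon, iota, gamma, lambda, kappa, zeta, beta}.
Not covered: delta — 1 item.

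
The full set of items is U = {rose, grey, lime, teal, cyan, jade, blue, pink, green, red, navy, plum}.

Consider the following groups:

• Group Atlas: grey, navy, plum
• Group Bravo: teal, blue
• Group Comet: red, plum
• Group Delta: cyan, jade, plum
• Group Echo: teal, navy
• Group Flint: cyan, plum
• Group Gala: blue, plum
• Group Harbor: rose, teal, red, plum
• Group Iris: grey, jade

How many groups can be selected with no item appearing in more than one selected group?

3

Comet, Echo, Iris are pairwise disjoint (Comet={red,plum}; Echo={teal,navy}; Iris={grey,jade}).
Every remaining group overlaps one of these, and no 4 of the listed groups are pairwise disjoint, so 3 is the maximum.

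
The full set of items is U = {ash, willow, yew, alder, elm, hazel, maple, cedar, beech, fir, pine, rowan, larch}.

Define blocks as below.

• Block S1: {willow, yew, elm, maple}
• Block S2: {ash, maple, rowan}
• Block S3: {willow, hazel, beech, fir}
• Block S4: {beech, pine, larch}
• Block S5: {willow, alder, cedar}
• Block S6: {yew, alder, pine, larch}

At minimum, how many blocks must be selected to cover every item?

5

S1, S2, S3, S5, and S6 cover everything between them: the union {ash, willow, yew, alder, elm, hazel, maple, cedar, beech, fir, pine, rowan, larch} is all of U.
Only S5 contains cedar, so S5 is forced; the remaining 10 items need at least 4 more blocks (each remaining block adds at most 3) — so at least 5 blocks are needed, and 5 is optimal.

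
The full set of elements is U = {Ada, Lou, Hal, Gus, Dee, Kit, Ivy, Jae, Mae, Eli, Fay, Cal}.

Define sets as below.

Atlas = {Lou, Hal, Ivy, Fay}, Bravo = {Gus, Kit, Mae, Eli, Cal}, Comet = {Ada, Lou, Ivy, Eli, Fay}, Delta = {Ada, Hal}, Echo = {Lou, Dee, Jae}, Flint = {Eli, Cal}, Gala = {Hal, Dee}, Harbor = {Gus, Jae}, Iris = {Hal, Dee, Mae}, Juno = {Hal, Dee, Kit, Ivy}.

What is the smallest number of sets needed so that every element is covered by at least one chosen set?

4

Atlas and Bravo and Comet and Echo together: Atlas ∪ Bravo ∪ Comet ∪ Echo = {Ada, Lou, Hal, Gus, Dee, Kit, Ivy, Jae, Mae, Eli, Fay, Cal} — every element is covered.
No 3 of the 10 sets cover everything (all 120 combinations miss at least one element), so 4 is optimal.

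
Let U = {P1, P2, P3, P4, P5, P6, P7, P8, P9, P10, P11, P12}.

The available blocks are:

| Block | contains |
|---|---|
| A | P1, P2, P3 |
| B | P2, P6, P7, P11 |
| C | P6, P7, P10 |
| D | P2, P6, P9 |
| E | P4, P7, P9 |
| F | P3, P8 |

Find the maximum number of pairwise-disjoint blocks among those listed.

C, F are pairwise disjoint (C={P6,P7,P10}; F={P3,P8}).
Every remaining block overlaps one of these, and no 3 of the listed blocks are pairwise disjoint, so 2 is the maximum.

2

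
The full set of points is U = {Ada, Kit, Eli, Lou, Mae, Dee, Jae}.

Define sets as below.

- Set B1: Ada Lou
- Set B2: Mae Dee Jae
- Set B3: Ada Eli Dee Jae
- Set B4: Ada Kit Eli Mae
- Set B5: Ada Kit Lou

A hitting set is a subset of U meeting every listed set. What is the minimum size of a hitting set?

2

Take H = {Ada, Dee}. Each listed set contains at least one of these, so H is a hitting set of size 2.
The sets B1, B2 are pairwise disjoint, so any hitting set needs a separate point for each — at least 2. Hence 2 is optimal.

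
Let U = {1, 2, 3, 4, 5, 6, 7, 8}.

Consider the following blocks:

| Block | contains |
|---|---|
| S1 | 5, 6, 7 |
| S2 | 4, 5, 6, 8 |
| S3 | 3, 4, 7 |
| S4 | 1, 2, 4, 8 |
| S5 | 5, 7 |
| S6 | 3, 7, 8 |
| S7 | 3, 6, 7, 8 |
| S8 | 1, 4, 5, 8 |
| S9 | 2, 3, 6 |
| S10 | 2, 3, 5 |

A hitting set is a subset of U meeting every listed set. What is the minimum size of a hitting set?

3

H = {3, 5, 8} meets every block (each contains at least one member of H), and |H| = 3.
No choice of 2 items meets every block, so 3 is the minimum.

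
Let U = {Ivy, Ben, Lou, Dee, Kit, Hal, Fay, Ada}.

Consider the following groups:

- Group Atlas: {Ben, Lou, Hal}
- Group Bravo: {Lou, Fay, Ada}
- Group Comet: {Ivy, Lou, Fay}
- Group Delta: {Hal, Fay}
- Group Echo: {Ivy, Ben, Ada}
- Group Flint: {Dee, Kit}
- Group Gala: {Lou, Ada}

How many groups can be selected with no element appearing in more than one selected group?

3

Delta, Echo, Flint are pairwise disjoint (Delta={Hal,Fay}; Echo={Ivy,Ben,Ada}; Flint={Dee,Kit}).
Every remaining group overlaps one of these, and no 4 of the listed groups are pairwise disjoint, so 3 is the maximum.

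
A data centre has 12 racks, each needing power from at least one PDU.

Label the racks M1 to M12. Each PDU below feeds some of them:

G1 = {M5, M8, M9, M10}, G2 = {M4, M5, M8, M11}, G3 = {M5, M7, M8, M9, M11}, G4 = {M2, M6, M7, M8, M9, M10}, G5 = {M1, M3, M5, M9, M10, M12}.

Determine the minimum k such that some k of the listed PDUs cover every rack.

G2 and G4 and G5 together: G2 ∪ G4 ∪ G5 = {M1, M2, M3, M4, M5, M6, M7, M8, M9, M10, M11, M12} — every rack is covered.
Only G5 contains M1, so G5 is forced; the remaining 6 racks need at least 2 more PDUs (each remaining PDU adds at most 4) — so at least 3 PDUs are needed, and 3 is optimal.

3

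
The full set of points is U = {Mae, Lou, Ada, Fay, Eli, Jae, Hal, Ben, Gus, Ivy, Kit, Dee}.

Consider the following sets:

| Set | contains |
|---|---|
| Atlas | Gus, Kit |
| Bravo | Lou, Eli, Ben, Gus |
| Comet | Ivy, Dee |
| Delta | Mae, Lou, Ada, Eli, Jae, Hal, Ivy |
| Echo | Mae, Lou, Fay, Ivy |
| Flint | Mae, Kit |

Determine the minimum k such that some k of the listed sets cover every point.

5

Take {Atlas, Bravo, Comet, Delta, Echo}. Their union is {Mae, Lou, Ada, Fay, Eli, Jae, Hal, Ben, Gus, Ivy, Kit, Dee}, which is all 12 points.
No 4 of the 6 sets cover everything (all 15 combinations miss at least one point), so 5 is optimal.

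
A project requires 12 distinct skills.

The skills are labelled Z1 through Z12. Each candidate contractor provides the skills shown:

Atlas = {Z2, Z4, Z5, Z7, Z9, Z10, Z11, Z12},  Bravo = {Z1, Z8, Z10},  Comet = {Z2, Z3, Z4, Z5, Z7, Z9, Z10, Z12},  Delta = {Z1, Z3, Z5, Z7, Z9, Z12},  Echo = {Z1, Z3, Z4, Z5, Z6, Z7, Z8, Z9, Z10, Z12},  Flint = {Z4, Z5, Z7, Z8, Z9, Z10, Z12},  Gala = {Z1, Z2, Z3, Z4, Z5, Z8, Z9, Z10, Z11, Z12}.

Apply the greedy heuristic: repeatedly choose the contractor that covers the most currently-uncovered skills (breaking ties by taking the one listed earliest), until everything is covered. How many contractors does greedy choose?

Greedy: pick Echo (covers 10 new) → pick Atlas (covers 2 new). Total picks: 2.

2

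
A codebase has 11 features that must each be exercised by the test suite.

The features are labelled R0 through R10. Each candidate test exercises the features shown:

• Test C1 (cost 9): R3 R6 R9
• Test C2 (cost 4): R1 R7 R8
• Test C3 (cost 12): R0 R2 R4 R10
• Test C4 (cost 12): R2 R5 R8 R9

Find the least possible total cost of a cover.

C1, C2, C3, C4 together cover every feature (C1 ∪ C2 ∪ C3 ∪ C4 = {R0, R1, R2, R3, R4, R5, R6, R7, R8, R9, R10}); total cost 9 + 4 + 12 + 12 = 37.
No covering selection has total cost below 37.

37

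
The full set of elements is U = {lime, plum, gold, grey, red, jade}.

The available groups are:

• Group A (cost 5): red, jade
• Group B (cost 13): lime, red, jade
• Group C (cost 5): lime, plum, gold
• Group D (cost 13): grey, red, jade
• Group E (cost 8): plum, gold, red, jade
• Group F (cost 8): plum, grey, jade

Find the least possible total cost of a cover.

18

C, D together cover every element (C ∪ D = {lime, plum, gold, grey, red, jade}); total cost 5 + 13 = 18.
No covering selection has total cost below 18.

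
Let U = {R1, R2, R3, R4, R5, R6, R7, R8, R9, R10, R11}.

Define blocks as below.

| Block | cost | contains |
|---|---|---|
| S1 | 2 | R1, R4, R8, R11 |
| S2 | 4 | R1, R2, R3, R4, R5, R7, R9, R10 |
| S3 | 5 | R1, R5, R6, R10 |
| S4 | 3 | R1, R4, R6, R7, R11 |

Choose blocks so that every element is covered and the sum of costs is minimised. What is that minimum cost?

S1, S2, S4 together cover every element (S1 ∪ S2 ∪ S4 = {R1, R2, R3, R4, R5, R6, R7, R8, R9, R10, R11}); total cost 2 + 4 + 3 = 9.
No covering selection has total cost below 9.

9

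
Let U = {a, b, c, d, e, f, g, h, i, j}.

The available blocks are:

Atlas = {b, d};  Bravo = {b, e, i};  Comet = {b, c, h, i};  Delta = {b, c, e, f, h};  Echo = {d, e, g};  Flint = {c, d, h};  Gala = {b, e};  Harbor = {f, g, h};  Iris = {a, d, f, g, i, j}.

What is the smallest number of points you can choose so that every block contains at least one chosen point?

3

T = {b, d, f} meets every block (each contains at least one member of T), and |T| = 3.
No choice of 2 points meets every block, so 3 is the minimum.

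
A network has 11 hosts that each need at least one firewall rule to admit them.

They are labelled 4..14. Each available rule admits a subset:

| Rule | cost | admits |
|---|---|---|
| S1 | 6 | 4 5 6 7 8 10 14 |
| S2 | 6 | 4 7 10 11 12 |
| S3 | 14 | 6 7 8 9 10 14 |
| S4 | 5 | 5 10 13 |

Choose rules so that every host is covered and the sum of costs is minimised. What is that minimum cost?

S2, S3, S4 together cover every host (S2 ∪ S3 ∪ S4 = {4, 5, 6, 7, 8, 9, 10, 11, 12, 13, 14}); total cost 6 + 14 + 5 = 25.
The greedy pick S1, S2, S4, S3 costs 31; no covering selection beats 25.

25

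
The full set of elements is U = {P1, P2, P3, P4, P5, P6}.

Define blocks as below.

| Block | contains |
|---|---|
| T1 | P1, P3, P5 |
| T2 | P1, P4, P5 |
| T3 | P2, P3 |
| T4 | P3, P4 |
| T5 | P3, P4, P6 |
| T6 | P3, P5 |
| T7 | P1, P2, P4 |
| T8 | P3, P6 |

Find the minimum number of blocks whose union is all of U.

T2, T7, and T8 cover everything between them: the union {P1, P2, P3, P4, P5, P6} is all of U.
No 2 of the 8 blocks cover everything (all 28 combinations miss at least one element), so 3 is optimal.

3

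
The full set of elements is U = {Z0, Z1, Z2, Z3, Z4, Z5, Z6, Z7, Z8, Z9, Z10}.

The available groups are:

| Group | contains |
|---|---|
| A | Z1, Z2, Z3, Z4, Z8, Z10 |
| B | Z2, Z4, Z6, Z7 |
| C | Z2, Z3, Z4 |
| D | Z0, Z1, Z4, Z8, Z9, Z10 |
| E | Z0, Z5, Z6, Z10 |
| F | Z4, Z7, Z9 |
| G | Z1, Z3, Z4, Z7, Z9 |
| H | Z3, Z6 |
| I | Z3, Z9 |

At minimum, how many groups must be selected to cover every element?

Take {A, E, G}. Their union is {Z0, Z1, Z2, Z3, Z4, Z5, Z6, Z7, Z8, Z9, Z10}, which is all 11 elements.
Only E contains Z5, so E is forced; the remaining 7 elements need at least 2 more groups (each remaining group adds at most 5) — so at least 3 groups are needed, and 3 is optimal.

3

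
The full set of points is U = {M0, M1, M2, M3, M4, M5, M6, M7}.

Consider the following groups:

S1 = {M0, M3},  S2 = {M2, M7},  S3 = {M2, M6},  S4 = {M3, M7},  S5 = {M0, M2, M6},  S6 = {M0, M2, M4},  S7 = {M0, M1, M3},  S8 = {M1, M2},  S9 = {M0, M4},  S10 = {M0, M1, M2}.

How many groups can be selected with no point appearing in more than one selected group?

3

S4, S8, S9 are pairwise disjoint (S4={M3,M7}; S8={M1,M2}; S9={M0,M4}).
Every remaining group overlaps one of these, and no 4 of the listed groups are pairwise disjoint, so 3 is the maximum.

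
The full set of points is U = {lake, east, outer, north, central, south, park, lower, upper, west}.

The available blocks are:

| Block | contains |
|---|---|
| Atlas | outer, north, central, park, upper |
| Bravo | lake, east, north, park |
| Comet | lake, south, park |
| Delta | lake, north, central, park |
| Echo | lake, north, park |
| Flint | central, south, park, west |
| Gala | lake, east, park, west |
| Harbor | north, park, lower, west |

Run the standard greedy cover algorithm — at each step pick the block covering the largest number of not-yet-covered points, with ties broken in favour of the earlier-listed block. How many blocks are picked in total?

4

Greedy: pick Atlas (covers 5 new) → pick Gala (covers 3 new) → pick Comet (covers 1 new) → pick Harbor (covers 1 new). Total picks: 4.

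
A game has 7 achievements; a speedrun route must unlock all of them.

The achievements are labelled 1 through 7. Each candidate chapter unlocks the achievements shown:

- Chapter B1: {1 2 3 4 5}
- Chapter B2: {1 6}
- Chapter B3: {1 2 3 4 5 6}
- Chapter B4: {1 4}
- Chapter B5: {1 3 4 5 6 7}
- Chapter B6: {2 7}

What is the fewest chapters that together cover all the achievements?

2

Take {B3, B6}. Their union is {1, 2, 3, 4, 5, 6, 7}, which is all 7 achievements.
No single chapter has all 7 achievements (the largest, B3, has 6), so 2 is optimal.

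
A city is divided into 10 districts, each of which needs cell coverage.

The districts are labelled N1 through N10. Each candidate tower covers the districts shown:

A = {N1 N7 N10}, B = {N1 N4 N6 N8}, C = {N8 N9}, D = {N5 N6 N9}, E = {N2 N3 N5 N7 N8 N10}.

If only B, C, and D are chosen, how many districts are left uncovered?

4

Union of B, C, D = {N1, N4, N5, N6, N8, N9}.
Not covered: N2, N3, N7, N10 — 4 districts.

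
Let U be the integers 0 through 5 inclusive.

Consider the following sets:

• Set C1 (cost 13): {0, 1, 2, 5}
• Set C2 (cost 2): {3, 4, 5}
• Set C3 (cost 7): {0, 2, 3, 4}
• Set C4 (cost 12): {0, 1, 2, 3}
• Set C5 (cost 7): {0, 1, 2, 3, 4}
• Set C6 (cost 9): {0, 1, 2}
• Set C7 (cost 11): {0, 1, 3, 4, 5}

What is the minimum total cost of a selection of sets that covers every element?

C2, C5 together cover every element (C2 ∪ C5 = {0, 1, 2, 3, 4, 5}); total cost 2 + 7 = 9.
No covering selection has total cost below 9.

9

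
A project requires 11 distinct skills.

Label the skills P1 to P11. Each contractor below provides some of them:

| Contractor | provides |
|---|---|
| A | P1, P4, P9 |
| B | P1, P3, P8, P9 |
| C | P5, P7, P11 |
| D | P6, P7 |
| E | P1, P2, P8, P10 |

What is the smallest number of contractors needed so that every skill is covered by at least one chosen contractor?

5

Take {A, B, C, D, E}. Their union is {P1, P2, P3, P4, P5, P6, P7, P8, P9, P10, P11}, which is all 11 skills.
No 4 of the 5 contractors cover everything (all 5 combinations miss at least one skill), so 5 is optimal.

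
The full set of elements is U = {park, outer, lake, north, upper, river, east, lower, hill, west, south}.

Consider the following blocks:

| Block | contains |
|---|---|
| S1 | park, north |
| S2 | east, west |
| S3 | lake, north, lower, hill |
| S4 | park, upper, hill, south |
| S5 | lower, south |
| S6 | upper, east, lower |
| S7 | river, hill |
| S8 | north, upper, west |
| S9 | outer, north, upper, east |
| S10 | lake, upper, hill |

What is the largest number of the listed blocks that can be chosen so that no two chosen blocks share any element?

S1, S2, S5, S10 are pairwise disjoint (S1={park,north}; S2={east,west}; S5={lower,south}; S10={lake,upper,hill}).
Every remaining block overlaps one of these, and no 5 of the listed blocks are pairwise disjoint, so 4 is the maximum.

4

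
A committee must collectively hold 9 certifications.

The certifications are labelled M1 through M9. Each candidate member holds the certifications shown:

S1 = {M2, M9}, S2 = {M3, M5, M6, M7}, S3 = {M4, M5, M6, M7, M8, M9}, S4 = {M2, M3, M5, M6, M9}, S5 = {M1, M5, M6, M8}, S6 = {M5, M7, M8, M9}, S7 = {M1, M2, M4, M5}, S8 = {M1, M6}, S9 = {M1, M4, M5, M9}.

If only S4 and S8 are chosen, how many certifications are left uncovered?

3

Union of S4, S8 = {M1, M2, M3, M5, M6, M9}.
Not covered: M4, M7, M8 — 3 certifications.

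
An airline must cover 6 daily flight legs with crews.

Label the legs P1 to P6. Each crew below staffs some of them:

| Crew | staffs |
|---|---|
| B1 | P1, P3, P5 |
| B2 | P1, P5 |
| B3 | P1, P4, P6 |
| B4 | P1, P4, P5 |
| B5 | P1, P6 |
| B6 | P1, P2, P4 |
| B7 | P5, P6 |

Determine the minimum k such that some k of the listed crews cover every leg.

3

B1 and B5 and B6 together: B1 ∪ B5 ∪ B6 = {P1, P2, P3, P4, P5, P6} — every leg is covered.
Only B6 contains P2, so B6 is forced; the remaining 3 legs need at least 2 more crews (each remaining crew adds at most 2) — so at least 3 crews are needed, and 3 is optimal.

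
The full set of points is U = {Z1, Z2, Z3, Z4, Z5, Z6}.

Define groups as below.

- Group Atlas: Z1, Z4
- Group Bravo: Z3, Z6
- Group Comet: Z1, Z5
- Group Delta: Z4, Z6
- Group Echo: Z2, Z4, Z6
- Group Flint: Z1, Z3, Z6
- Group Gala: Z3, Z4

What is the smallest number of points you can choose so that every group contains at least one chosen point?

Take H = {Z1, Z3, Z6}. Each listed group contains at least one of these, so H is a hitting set of size 3.
No choice of 2 points meets every group, so 3 is the minimum.

3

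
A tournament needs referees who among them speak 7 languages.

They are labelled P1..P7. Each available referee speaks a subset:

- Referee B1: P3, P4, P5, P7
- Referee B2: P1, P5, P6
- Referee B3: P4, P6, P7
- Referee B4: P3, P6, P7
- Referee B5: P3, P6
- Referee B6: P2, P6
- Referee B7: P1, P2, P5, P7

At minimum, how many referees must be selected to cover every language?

Take {B3, B4, B7}. Their union is {P1, P2, P3, P4, P5, P6, P7}, which is all 7 languages.
No 2 of the 7 referees cover everything (all 21 combinations miss at least one language), so 3 is optimal.

3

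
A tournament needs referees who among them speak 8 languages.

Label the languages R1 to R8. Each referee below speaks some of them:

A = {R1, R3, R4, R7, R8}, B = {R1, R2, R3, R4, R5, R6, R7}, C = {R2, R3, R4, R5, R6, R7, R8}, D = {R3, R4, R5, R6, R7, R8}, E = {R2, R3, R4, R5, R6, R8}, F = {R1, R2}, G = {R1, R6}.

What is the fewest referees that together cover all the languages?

2

Take {A, E}. Their union is {R1, R2, R3, R4, R5, R6, R7, R8}, which is all 8 languages.
No single referee has all 8 languages (the largest, B, has 7), so 2 is optimal.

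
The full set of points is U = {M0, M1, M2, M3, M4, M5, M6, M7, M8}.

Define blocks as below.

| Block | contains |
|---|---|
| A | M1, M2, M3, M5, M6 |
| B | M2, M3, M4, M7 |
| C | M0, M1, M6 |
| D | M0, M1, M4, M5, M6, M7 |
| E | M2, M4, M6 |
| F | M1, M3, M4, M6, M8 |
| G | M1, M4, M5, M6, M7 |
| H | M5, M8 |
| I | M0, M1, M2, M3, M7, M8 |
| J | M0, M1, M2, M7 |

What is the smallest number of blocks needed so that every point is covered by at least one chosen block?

2

G and I cover everything between them: the union {M0, M1, M2, M3, M4, M5, M6, M7, M8} is all of U.
No single block has all 9 points (the largest, D, has 6), so 2 is optimal.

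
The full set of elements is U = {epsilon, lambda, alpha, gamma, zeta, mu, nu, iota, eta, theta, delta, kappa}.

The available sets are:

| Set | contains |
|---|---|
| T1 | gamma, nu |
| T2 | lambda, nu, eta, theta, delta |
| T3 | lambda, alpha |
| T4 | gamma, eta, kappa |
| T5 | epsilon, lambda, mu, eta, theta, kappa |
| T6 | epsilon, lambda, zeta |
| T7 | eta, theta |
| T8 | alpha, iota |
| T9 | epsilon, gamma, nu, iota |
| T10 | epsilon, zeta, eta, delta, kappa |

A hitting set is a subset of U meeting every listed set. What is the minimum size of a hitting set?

4

H = {alpha, gamma, zeta, eta} meets every set (each contains at least one member of H), and |H| = 4.
The sets T1, T6, T7, T8 are pairwise disjoint, so any hitting set needs a separate element for each — at least 4. Hence 4 is optimal.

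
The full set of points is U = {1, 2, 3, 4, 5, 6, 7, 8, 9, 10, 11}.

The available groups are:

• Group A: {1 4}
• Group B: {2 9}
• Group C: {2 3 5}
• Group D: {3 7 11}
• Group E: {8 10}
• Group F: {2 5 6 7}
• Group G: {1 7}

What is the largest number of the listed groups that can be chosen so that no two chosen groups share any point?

A, B, D, E are pairwise disjoint (A={1,4}; B={2,9}; D={3,7,11}; E={8,10}).
Every remaining group overlaps one of these, and no 5 of the listed groups are pairwise disjoint, so 4 is the maximum.

4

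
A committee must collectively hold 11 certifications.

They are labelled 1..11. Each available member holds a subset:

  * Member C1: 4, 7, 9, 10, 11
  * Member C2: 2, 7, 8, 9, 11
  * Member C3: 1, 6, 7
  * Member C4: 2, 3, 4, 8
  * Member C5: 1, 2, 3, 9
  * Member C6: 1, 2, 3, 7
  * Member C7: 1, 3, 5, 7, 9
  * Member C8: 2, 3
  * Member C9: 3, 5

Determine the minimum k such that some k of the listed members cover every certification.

4

Take {C1, C3, C4, C9}. Their union is {1, 2, 3, 4, 5, 6, 7, 8, 9, 10, 11}, which is all 11 certifications.
No 3 of the 9 members cover everything (all 84 combinations miss at least one certification), so 4 is optimal.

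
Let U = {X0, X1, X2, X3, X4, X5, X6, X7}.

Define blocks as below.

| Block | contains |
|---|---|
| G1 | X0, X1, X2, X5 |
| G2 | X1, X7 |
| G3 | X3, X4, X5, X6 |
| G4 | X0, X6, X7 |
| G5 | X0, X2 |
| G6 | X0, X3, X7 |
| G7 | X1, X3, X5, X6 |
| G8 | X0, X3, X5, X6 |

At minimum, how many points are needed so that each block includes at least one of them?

The 3 points {X2, X6, X7} hit every block.
The blocks G2, G3, G5 are pairwise disjoint, so any hitting set needs a separate point for each — at least 3. Hence 3 is optimal.

3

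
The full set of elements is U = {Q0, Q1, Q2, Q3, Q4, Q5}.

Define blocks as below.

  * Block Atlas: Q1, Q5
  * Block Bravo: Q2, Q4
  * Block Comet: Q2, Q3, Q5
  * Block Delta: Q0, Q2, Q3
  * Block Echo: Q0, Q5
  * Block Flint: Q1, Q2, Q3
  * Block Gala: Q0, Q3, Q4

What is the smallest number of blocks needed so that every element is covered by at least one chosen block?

Take {Atlas, Bravo, Delta}. Their union is {Q0, Q1, Q2, Q3, Q4, Q5}, which is all 6 elements.
No 2 of the 7 blocks cover everything (all 21 combinations miss at least one element), so 3 is optimal.

3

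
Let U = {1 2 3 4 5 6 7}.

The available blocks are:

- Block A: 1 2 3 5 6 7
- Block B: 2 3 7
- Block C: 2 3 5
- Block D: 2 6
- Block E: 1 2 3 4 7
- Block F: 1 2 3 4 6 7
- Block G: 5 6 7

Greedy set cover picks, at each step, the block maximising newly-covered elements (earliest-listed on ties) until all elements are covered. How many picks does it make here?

Greedy: pick A (covers 6 new) → pick E (covers 1 new). Total picks: 2.

2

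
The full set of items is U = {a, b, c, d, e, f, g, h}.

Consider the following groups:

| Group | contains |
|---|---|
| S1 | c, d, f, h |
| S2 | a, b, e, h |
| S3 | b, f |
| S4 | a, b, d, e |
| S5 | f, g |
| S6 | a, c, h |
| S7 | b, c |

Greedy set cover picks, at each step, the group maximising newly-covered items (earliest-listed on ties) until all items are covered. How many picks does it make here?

Greedy: pick S1 (covers 4 new) → pick S2 (covers 3 new) → pick S5 (covers 1 new). Total picks: 3.

3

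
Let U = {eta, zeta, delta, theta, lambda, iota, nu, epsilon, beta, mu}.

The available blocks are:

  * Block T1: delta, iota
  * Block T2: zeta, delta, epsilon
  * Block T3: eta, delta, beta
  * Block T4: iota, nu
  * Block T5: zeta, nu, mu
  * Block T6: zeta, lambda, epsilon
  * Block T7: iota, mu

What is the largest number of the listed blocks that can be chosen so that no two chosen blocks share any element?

T3, T4, T6 are pairwise disjoint (T3={eta,delta,beta}; T4={iota,nu}; T6={zeta,lambda,epsilon}).
Every remaining block overlaps one of these, and no 4 of the listed blocks are pairwise disjoint, so 3 is the maximum.

3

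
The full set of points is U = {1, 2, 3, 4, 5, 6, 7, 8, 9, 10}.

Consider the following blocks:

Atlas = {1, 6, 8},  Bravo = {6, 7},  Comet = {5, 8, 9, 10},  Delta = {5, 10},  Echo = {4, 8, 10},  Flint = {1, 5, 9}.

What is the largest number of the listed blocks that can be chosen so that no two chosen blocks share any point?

Bravo, Echo, Flint are pairwise disjoint (Bravo={6,7}; Echo={4,8,10}; Flint={1,5,9}).
Every remaining block overlaps one of these, and no 4 of the listed blocks are pairwise disjoint, so 3 is the maximum.

3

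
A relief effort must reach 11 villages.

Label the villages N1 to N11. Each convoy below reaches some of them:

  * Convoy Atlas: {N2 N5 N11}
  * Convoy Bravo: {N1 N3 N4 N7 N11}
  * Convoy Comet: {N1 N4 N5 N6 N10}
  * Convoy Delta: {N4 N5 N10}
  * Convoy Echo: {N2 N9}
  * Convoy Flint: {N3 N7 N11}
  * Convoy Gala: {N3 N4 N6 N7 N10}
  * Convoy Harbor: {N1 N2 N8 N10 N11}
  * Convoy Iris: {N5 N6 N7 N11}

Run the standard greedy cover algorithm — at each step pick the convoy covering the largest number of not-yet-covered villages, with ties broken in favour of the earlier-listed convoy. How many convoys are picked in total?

Greedy: pick Bravo (covers 5 new) → pick Comet (covers 3 new) → pick Echo (covers 2 new) → pick Harbor (covers 1 new). Total picks: 4.

4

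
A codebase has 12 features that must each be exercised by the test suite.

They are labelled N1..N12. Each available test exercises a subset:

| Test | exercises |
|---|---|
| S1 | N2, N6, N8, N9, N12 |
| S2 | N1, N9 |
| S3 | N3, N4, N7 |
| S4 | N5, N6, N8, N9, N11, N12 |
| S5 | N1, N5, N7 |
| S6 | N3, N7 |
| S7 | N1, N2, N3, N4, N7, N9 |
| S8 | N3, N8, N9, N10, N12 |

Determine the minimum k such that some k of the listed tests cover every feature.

3

Take {S4, S7, S8}. Their union is {N1, N2, N3, N4, N5, N6, N7, N8, N9, N10, N11, N12}, which is all 12 features.
Only S8 contains N10, so S8 is forced; the remaining 7 features need at least 2 more tests (each remaining test adds at most 4) — so at least 3 tests are needed, and 3 is optimal.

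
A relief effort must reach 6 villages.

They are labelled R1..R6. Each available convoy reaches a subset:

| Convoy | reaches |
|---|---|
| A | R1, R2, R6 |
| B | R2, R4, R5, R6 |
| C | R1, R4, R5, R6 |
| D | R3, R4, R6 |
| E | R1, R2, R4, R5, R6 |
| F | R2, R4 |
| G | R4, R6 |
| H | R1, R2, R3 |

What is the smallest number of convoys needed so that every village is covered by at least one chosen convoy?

2

Take {E, H}. Their union is {R1, R2, R3, R4, R5, R6}, which is all 6 villages.
No single convoy has all 6 villages (the largest, E, has 5), so 2 is optimal.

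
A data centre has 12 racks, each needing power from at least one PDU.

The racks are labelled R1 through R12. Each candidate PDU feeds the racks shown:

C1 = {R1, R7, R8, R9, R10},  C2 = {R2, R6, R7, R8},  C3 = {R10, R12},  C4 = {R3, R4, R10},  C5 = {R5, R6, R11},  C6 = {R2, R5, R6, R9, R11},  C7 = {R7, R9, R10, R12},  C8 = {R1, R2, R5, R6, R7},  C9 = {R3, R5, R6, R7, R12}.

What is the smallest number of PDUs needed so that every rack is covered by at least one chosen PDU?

4

Take {C1, C4, C6, C7}. Their union is {R1, R2, R3, R4, R5, R6, R7, R8, R9, R10, R11, R12}, which is all 12 racks.
No 3 of the 9 PDUs cover everything (all 84 combinations miss at least one rack), so 4 is optimal.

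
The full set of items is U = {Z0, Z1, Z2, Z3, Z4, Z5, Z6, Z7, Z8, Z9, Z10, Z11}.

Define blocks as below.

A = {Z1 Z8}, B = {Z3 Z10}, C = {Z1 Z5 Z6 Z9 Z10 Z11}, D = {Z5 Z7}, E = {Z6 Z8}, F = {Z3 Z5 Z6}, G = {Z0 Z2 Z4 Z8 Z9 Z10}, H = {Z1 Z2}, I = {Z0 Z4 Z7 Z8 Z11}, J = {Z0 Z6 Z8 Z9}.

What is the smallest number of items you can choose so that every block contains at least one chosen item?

Take T = {Z2, Z5, Z8, Z10}. Each listed block contains at least one of these, so T is a hitting set of size 4.
The blocks B, D, E, H are pairwise disjoint, so any hitting set needs a separate item for each — at least 4. Hence 4 is optimal.

4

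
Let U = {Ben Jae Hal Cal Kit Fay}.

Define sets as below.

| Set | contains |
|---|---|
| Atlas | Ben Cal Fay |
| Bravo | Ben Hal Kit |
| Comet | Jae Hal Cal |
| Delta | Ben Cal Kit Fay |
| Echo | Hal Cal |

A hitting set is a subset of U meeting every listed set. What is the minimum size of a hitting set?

2

The 2 elements {Ben, Hal} hit every set.
No single element lies in every set, so at least 2 are needed and 2 is optimal.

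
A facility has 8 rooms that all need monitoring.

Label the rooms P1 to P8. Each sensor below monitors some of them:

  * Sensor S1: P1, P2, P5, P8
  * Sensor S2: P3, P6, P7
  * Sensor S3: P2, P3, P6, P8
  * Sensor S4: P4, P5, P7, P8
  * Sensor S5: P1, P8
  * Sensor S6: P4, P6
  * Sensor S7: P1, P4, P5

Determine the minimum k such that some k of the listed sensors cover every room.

Take {S1, S2, S4}. Their union is {P1, P2, P3, P4, P5, P6, P7, P8}, which is all 8 rooms.
No 2 of the 7 sensors cover everything (all 21 combinations miss at least one room), so 3 is optimal.

3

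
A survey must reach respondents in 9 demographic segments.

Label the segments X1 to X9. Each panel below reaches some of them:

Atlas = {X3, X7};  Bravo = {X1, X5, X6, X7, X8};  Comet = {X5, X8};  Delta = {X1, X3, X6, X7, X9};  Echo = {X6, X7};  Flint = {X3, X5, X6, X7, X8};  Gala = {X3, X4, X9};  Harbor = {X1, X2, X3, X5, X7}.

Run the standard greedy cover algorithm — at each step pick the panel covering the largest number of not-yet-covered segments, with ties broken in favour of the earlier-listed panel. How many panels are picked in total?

3

Greedy: pick Bravo (covers 5 new) → pick Gala (covers 3 new) → pick Harbor (covers 1 new). Total picks: 3.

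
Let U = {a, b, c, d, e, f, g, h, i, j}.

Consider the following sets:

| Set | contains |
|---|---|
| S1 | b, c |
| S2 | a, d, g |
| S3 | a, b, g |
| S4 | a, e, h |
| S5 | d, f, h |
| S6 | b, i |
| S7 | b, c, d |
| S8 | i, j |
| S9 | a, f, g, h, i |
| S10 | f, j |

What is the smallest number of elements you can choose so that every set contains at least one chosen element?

4

The 4 elements {a, b, f, j} hit every set.
No choice of 3 elements meets every set, so 4 is the minimum.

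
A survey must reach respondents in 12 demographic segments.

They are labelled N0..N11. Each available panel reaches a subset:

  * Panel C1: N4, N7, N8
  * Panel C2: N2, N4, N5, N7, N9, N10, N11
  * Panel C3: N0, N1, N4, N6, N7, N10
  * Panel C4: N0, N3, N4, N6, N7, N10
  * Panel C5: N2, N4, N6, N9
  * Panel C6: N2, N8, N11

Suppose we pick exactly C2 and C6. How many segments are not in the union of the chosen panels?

4

Union of C2, C6 = {N2, N4, N5, N7, N8, N9, N10, N11}.
Not covered: N0, N1, N3, N6 — 4 segments.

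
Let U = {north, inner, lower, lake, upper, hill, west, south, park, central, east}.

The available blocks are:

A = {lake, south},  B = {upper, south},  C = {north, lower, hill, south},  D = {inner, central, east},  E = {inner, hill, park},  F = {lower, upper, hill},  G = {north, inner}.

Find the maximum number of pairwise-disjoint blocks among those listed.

3

A, D, F are pairwise disjoint (A={lake,south}; D={inner,central,east}; F={lower,upper,hill}).
Every remaining block overlaps one of these, and no 4 of the listed blocks are pairwise disjoint, so 3 is the maximum.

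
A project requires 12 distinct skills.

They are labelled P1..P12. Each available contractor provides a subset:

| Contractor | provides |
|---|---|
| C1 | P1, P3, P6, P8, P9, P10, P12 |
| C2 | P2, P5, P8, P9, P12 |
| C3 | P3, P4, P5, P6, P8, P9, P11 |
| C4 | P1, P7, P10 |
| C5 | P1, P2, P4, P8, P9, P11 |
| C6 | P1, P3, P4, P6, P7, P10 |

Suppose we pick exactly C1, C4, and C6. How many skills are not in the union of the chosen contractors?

3

Union of C1, C4, C6 = {P1, P3, P4, P6, P7, P8, P9, P10, P12}.
Not covered: P2, P5, P11 — 3 skills.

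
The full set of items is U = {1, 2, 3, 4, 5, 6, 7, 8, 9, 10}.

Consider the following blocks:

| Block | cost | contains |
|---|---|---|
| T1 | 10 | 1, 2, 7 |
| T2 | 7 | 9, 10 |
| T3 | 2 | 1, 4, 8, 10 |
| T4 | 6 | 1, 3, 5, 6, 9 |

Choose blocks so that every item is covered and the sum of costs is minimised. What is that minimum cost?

18

T1, T3, T4 together cover every item (T1 ∪ T3 ∪ T4 = {1, 2, 3, 4, 5, 6, 7, 8, 9, 10}); total cost 10 + 2 + 6 = 18.
No covering selection has total cost below 18.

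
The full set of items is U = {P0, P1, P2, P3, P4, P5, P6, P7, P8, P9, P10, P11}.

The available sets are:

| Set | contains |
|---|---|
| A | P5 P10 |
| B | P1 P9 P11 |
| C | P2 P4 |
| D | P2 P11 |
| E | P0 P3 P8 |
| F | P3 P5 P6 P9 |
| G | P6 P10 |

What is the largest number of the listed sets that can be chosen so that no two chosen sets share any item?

B, C, E, G are pairwise disjoint (B={P1,P9,P11}; C={P2,P4}; E={P0,P3,P8}; G={P6,P10}).
Every remaining set overlaps one of these, and no 5 of the listed sets are pairwise disjoint, so 4 is the maximum.

4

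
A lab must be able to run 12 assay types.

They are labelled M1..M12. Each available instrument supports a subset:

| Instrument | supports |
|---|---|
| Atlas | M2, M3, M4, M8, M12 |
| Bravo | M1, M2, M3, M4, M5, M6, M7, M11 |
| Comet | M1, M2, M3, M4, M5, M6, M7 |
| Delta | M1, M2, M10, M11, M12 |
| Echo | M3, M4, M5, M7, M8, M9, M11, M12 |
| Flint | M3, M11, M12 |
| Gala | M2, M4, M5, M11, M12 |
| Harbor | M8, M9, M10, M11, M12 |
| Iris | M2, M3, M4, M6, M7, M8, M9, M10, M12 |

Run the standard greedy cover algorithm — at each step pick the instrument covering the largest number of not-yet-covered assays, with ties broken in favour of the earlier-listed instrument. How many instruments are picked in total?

Greedy: pick Iris (covers 9 new) → pick Bravo (covers 3 new). Total picks: 2.

2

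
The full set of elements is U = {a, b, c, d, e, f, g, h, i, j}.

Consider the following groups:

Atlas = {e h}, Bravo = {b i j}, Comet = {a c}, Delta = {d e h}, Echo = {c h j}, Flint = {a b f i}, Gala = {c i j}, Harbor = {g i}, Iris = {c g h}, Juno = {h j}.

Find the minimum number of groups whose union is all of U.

Take {Delta, Echo, Flint, Harbor}. Their union is {a, b, c, d, e, f, g, h, i, j}, which is all 10 elements.
No 3 of the 10 groups cover everything (all 120 combinations miss at least one element), so 4 is optimal.

4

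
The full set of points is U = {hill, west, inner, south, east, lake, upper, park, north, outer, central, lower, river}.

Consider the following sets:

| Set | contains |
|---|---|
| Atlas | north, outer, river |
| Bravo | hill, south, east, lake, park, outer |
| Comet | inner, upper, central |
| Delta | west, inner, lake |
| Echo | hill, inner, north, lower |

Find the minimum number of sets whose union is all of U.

Atlas, Bravo, Comet, Delta, and Echo cover everything between them: the union {hill, west, inner, south, east, lake, upper, park, north, outer, central, lower, river} is all of U.
No 4 of the 5 sets cover everything (all 5 combinations miss at least one point), so 5 is optimal.

5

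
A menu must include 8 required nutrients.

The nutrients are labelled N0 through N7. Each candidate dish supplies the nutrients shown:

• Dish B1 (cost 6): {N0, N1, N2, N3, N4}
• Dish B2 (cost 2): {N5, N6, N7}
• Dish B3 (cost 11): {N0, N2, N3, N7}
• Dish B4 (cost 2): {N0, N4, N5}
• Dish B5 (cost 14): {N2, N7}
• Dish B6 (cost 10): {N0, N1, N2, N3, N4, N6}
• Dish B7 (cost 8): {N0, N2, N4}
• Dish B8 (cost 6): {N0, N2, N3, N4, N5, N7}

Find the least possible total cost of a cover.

8

B1, B2 together cover every nutrient (B1 ∪ B2 = {N0, N1, N2, N3, N4, N5, N6, N7}); total cost 6 + 2 = 8.
The greedy pick B2, B4, B1 costs 10; no covering selection beats 8.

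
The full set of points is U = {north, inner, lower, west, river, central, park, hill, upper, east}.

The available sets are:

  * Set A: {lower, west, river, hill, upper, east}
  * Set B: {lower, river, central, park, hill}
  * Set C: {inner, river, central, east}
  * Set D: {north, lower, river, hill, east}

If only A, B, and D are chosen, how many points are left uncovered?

Union of A, B, D = {north, lower, west, river, central, park, hill, upper, east}.
Not covered: inner — 1 point.

1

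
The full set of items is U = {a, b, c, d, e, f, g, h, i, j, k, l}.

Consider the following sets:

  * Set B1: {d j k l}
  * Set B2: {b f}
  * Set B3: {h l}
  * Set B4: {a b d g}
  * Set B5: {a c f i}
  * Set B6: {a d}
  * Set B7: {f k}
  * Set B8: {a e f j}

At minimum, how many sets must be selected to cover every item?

5

B3 and B4 and B5 and B7 and B8 together: B3 ∪ B4 ∪ B5 ∪ B7 ∪ B8 = {a, b, c, d, e, f, g, h, i, j, k, l} — every item is covered.
No 4 of the 8 sets cover everything (all 70 combinations miss at least one item), so 5 is optimal.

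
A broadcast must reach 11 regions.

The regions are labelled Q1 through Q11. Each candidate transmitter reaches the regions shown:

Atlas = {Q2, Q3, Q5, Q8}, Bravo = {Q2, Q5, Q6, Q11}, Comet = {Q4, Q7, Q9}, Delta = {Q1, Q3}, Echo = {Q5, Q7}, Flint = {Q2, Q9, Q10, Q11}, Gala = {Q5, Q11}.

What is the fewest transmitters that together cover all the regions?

Atlas and Bravo and Comet and Delta and Flint together: Atlas ∪ Bravo ∪ Comet ∪ Delta ∪ Flint = {Q1, Q2, Q3, Q4, Q5, Q6, Q7, Q8, Q9, Q10, Q11} — every region is covered.
No 4 of the 7 transmitters cover everything (all 35 combinations miss at least one region), so 5 is optimal.

5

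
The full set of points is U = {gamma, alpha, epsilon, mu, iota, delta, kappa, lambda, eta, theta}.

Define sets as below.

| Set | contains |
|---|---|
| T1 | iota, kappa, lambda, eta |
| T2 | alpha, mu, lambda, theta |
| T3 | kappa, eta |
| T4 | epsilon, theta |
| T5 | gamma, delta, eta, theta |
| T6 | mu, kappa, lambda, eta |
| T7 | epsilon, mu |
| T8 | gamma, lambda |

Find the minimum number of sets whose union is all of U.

4

Take {T1, T2, T4, T5}. Their union is {gamma, alpha, epsilon, mu, iota, delta, kappa, lambda, eta, theta}, which is all 10 points.
No 3 of the 8 sets cover everything (all 56 combinations miss at least one point), so 4 is optimal.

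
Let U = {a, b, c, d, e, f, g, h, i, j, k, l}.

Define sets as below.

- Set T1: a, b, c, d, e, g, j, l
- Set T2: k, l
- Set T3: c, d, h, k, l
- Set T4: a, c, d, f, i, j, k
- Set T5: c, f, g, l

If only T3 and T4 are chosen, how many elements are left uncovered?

3

Union of T3, T4 = {a, c, d, f, h, i, j, k, l}.
Not covered: b, e, g — 3 elements.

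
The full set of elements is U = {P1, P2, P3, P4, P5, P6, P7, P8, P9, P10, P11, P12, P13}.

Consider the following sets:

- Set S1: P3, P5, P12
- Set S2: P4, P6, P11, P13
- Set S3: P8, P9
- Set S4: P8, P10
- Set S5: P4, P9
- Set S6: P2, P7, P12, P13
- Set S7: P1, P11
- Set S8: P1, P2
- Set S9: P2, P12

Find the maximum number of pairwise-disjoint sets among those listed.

S1, S4, S5, S7 are pairwise disjoint (S1={P3,P5,P12}; S4={P8,P10}; S5={P4,P9}; S7={P1,P11}).
Every remaining set overlaps one of these, and no 5 of the listed sets are pairwise disjoint, so 4 is the maximum.

4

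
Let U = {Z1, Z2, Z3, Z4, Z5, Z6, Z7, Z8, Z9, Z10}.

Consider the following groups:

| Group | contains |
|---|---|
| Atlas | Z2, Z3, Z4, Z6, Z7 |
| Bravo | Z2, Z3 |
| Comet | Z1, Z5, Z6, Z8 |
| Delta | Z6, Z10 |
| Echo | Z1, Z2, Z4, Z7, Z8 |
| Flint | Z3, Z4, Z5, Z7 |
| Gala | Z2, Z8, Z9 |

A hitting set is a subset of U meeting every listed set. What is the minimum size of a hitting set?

3

H = {Z2, Z6, Z7} meets every group (each contains at least one member of H), and |H| = 3.
The groups Delta, Flint, Gala are pairwise disjoint, so any hitting set needs a separate point for each — at least 3. Hence 3 is optimal.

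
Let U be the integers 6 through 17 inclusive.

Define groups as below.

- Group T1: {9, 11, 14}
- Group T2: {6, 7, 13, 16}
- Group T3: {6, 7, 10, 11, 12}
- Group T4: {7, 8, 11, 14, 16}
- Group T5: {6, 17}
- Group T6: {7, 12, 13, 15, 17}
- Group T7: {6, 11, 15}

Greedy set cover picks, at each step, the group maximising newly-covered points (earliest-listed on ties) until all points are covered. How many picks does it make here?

Greedy: pick T3 (covers 5 new) → pick T4 (covers 3 new) → pick T6 (covers 3 new) → pick T1 (covers 1 new). Total picks: 4.

4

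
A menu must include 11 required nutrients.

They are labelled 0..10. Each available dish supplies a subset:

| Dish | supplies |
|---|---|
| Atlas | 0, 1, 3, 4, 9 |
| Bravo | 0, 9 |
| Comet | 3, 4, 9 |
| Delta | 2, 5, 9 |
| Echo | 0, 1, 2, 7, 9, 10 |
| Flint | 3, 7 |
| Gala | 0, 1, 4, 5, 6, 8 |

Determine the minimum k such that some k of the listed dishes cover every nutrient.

3

Atlas and Echo and Gala together: Atlas ∪ Echo ∪ Gala = {0, 1, 2, 3, 4, 5, 6, 7, 8, 9, 10} — every nutrient is covered.
Only Gala contains 6, so Gala is forced; the remaining 5 nutrients need at least 2 more dishes (each remaining dish adds at most 4) — so at least 3 dishes are needed, and 3 is optimal.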